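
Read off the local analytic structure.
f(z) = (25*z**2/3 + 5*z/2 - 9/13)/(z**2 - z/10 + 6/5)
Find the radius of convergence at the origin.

The radius of convergence is (1/5)*sqrt(30).

Denominator factor (z**2 - z/10 + 6/5): discriminant -479/100, complex-conjugate roots (1/20) + ((1/20)*sqrt(479))*i and (1/20) - ((1/20)*sqrt(479))*i; poles of order 1, moduli (1/5)*sqrt(30) and (1/5)*sqrt(30).
The radius of convergence is the smallest modulus among the singular points: (1/5)*sqrt(30).


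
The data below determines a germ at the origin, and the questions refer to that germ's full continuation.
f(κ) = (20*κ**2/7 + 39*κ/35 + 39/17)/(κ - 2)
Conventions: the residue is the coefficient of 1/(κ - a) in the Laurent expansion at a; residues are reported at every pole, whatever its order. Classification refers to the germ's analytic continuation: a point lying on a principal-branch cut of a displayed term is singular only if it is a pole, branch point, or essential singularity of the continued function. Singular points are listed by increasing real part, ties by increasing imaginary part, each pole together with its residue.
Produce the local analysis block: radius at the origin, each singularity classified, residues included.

Denominator factor (κ - 2): pole of order 1 at 2, modulus 2.
The radius of convergence is the smallest modulus among the singular points: 2.
At the order-1 pole 2 set g(κ) = (κ - (2))*f(κ) = 20*κ**2/7 + 39*κ/35 + 39/17.
Simple pole: residue = g(a) at a = 2, which is 9491/595.

Radius of convergence at 0: 2.
At 2: a pole of order 1; residue 9491/595.


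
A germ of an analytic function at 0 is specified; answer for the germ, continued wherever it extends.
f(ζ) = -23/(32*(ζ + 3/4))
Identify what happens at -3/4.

The point is a pole of order 1.

The denominator factor ζ + 3/4 vanishes at -3/4 and appears to the power 1; the numerator there equals -23/32, nonzero, and no other factor vanishes.
Hence a pole whose order is the multiplicity, 1.


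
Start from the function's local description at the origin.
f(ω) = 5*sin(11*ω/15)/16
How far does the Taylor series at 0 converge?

The radius of convergence is infinite.

The factor sin(11*ω/15) is entire and contributes no finite singular point.
The polynomial part has no poles.
No finite singular points: the Taylor series at 0 converges everywhere.


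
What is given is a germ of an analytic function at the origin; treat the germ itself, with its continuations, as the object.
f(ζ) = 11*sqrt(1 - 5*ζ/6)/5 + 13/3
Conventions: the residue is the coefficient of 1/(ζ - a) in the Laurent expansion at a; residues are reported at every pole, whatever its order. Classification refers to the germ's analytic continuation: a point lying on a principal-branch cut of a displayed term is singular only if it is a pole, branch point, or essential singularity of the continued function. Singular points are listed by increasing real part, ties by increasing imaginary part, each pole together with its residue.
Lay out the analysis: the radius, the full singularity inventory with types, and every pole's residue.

Branch term (11/5)*sqrt(1 - ζ/(6/5)): its argument vanishes at ζ = 6/5, a square-root branch point, modulus 6/5.
The radius of convergence is the smallest modulus among the singular points: 6/5.

Radius of convergence at 0: 6/5.
At 6/5: an algebraic (square-root) branch point.


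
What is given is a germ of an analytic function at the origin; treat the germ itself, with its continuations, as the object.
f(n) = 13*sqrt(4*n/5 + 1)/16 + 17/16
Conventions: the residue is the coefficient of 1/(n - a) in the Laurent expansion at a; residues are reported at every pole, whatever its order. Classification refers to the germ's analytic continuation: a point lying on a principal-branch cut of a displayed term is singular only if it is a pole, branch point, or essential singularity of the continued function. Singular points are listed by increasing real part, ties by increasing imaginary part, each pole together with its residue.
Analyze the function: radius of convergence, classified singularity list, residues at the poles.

Radius of convergence at 0: 5/4.
At -5/4: an algebraic (square-root) branch point.

Branch term (13/16)*sqrt(1 - n/(-5/4)): its argument vanishes at n = -5/4, a square-root branch point, modulus 5/4.
The radius of convergence is the smallest modulus among the singular points: 5/4.


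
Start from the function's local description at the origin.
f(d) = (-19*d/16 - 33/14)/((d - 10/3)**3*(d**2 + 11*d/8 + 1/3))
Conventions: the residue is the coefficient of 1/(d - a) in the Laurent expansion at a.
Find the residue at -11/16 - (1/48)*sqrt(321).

The residue is 25169103/1344700231 - (289471941/143882924717)*sqrt(321).

The factor d**2 + 11*d/8 + 1/3 splits as (d - a)(d - a') with a = -11/16 - (1/48)*sqrt(321), a' = -11/16 + (1/48)*sqrt(321). At the order-1 pole a set g(d) = (d - a)*f(d) = [(-19*d/16 - 33/14)/(d - 10/3)**3] / (d - a').
Simple pole: residue = g(a) at a = -11/16 - (1/48)*sqrt(321), which is 25169103/1344700231 - (289471941/143882924717)*sqrt(321).


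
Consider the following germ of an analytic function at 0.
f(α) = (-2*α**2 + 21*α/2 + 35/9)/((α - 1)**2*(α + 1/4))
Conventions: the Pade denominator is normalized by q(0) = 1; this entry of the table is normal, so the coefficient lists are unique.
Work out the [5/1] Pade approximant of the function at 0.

Taylor coefficients needed (expand at 0): a_0 = 140/9, a_1 = 98/9, a_2 = 712/9, a_3 = -1298/9, a_4 = 2396/3, a_5 = -8770/3, a_6 = 108128/9.
Write the denominator as Q(α) = 1 + q1*α. Requiring Q*f - P = O(α^7) with deg P <= 5 kills the coefficients of α^6..α^6 in Q*f:
  α^6: a_6 + q1*a_5 = 0, i.e. 108128/9 + (-8770/3)*q1 = 0.
Solving this linear system: q1 = 54064/13155.
The numerator is Q*f truncated at degree 5: P0 = a_0 = 140/9; P1 = a_1 + q1*a_0 = 1771630/23679; P2 = a_2 + q1*a_1 = 14664632/118395; P3 = a_3 + q1*a_2 = 21418378/118395; P4 = a_4 + q1*a_3 = 24383068/118395; P5 = a_5 + q1*a_4 = 14167994/39465.

The Pade approximant has numerator coefficients [140/9, 1771630/23679, 14664632/118395, 21418378/118395, 24383068/118395, 14167994/39465]; denominator coefficients [1, 54064/13155].


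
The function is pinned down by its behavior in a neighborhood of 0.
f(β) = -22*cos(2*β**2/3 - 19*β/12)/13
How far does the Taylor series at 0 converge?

The factor cos(2*β**2/3 - 19*β/12) is entire and contributes no finite singular point.
The polynomial part has no poles.
No finite singular points: the Taylor series at 0 converges everywhere.

The radius of convergence is infinite.


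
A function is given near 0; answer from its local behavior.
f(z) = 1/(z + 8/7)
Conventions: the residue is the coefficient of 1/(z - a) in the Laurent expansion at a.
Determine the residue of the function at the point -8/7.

The residue is 1.

At the order-1 pole -8/7 set g(z) = (z - (-8/7))*f(z) = 1.
Simple pole: residue = g(a) at a = -8/7, which is 1.


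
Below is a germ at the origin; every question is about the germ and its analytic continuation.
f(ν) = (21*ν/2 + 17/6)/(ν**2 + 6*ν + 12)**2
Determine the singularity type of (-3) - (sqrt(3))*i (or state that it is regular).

The point is a pole of order 2.

The denominator factor ν**2 + 6*ν + 12 vanishes at (-3) - (sqrt(3))*i and appears to the power 2; the numerator there equals (-86/3) - ((21/2)*sqrt(3))*i, nonzero, and no other factor vanishes.
Hence a pole whose order is the multiplicity, 2.


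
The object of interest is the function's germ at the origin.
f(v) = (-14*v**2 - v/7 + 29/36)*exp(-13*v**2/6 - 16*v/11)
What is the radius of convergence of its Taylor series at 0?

The factor exp(-13*v**2/6 - 16*v/11) is entire and contributes no finite singular point.
The polynomial part has no poles.
No finite singular points: the Taylor series at 0 converges everywhere.

The radius of convergence is infinite.


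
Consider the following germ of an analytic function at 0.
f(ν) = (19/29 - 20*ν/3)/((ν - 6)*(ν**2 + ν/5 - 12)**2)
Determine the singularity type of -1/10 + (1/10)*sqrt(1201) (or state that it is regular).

The point is a pole of order 2.

The denominator factor ν**2 + ν/5 - 12 vanishes at -1/10 + (1/10)*sqrt(1201) and appears to the power 2; the numerator there equals 115/87 - (2/3)*sqrt(1201), nonzero, and no other factor vanishes.
Hence a pole whose order is the multiplicity, 2.


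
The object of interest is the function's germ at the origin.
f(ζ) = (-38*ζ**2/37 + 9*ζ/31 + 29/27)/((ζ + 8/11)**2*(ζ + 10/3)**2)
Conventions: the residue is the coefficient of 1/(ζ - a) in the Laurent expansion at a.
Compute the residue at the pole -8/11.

The residue is 41325493/182389058.

At the order-2 pole -8/11 set g(ζ) = (ζ - (-8/11))^2*f(ζ) = (-38*ζ**2/37 + 9*ζ/31 + 29/27)/(ζ + 10/3)**2.
Order-2 pole: residue = g'(a); g'(-8/11) = 41325493/182389058, so the residue is 41325493/182389058.


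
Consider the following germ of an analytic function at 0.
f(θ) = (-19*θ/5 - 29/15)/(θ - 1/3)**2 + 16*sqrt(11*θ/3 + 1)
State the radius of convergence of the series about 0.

The radius of convergence is 3/11.

Denominator factor (θ - 1/3)^2: pole of order 2 at 1/3, modulus 1/3.
Branch term (16)*sqrt(1 - θ/(-3/11)): its argument vanishes at θ = -3/11, a square-root branch point, modulus 3/11.
The radius of convergence is the smallest modulus among the singular points: 3/11.


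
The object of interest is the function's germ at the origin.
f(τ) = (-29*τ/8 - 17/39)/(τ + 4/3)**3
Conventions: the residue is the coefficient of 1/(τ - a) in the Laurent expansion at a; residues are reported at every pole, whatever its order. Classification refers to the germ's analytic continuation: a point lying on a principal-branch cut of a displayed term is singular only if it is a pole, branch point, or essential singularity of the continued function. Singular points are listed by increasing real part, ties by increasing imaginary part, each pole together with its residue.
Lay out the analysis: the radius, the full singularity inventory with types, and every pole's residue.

Denominator factor (τ + 4/3)^3: pole of order 3 at -4/3, modulus 4/3.
The radius of convergence is the smallest modulus among the singular points: 4/3.
At the order-3 pole -4/3 set g(τ) = (τ - (-4/3))^3*f(τ) = -29*τ/8 - 17/39.
Order-3 pole: residue = g''(a)/2; g''(-4/3) = 0, so the residue is 0.

Radius of convergence at 0: 4/3.
At -4/3: a pole of order 3; residue 0.


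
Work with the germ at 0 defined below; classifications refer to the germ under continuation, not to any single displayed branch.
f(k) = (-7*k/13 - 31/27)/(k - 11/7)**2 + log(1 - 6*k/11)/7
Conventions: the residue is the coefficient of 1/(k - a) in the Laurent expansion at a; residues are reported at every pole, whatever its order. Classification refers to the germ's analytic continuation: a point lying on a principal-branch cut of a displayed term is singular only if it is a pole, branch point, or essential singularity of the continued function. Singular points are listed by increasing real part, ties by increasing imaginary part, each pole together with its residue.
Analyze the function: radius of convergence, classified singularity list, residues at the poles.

Denominator factor (k - 11/7)^2: pole of order 2 at 11/7, modulus 11/7.
Branch term (1/7)*log(1 - k/(11/6)): its argument vanishes at k = 11/6, a logarithmic branch point, modulus 11/6.
The radius of convergence is the smallest modulus among the singular points: 11/7.
The branch term is analytic at 11/7 and contributes nothing to the residue; only the rational part matters.
At the order-2 pole 11/7 set g(k) = (k - (11/7))^2*(rational part) = -7*k/13 - 31/27.
Order-2 pole: residue = g'(a); g'(11/7) = -7/13, so the residue is -7/13.
List the singular points by increasing real part (a conjugate pair: the negative imaginary part first).

Radius of convergence at 0: 11/7.
At 11/7: a pole of order 2; residue -7/13.
At 11/6: a logarithmic branch point.


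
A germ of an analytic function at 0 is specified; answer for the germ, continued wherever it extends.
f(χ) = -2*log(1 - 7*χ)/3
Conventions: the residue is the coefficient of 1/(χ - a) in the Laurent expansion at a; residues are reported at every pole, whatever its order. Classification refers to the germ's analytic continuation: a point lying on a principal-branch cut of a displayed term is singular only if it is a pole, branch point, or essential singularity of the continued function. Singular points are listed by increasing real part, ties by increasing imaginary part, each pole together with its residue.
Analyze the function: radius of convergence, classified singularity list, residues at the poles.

Branch term (-2/3)*log(1 - χ/(1/7)): its argument vanishes at χ = 1/7, a logarithmic branch point, modulus 1/7.
The radius of convergence is the smallest modulus among the singular points: 1/7.

Radius of convergence at 0: 1/7.
At 1/7: a logarithmic branch point.


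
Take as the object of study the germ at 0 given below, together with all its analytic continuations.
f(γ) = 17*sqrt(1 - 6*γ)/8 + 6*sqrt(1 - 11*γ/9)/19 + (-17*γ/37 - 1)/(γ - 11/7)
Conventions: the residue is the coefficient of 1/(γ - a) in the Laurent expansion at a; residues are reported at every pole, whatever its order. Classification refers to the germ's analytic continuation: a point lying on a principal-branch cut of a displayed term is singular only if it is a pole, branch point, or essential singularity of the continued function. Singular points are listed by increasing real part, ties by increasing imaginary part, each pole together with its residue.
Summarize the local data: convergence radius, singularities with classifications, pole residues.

Radius of convergence at 0: 1/6.
At 1/6: an algebraic (square-root) branch point.
At 9/11: an algebraic (square-root) branch point.
At 11/7: a pole of order 1; residue -446/259.

Denominator factor (γ - 11/7): pole of order 1 at 11/7, modulus 11/7.
Branch term (17/8)*sqrt(1 - γ/(1/6)): its argument vanishes at γ = 1/6, a square-root branch point, modulus 1/6.
Branch term (6/19)*sqrt(1 - γ/(9/11)): its argument vanishes at γ = 9/11, a square-root branch point, modulus 9/11.
The radius of convergence is the smallest modulus among the singular points: 1/6.
The branch terms are analytic at 11/7 and contribute nothing to the residue; only the rational part matters.
At the order-1 pole 11/7 set g(γ) = (γ - (11/7))*(rational part) = -17*γ/37 - 1.
Simple pole: residue = g(a) at a = 11/7, which is -446/259.
List the singular points by increasing real part (a conjugate pair: the negative imaginary part first).


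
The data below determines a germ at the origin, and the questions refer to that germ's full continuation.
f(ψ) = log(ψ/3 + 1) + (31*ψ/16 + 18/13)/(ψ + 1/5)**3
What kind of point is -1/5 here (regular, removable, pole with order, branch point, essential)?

The point is a pole of order 3.

The denominator factor ψ + 1/5 vanishes at -1/5 and appears to the power 3; the numerator there equals 1037/1040, nonzero, and no other factor vanishes.
The branch terms are analytic at this point.
Hence a pole whose order is the multiplicity, 3.


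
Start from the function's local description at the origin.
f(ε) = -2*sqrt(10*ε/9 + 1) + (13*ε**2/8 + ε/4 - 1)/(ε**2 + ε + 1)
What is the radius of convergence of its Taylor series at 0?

The radius of convergence is 9/10.

Denominator factor (ε**2 + ε + 1): discriminant -3, complex-conjugate roots (-1/2) + ((1/2)*sqrt(3))*i and (-1/2) - ((1/2)*sqrt(3))*i; poles of order 1, moduli 1 and 1.
Branch term (-2)*sqrt(1 - ε/(-9/10)): its argument vanishes at ε = -9/10, a square-root branch point, modulus 9/10.
The radius of convergence is the smallest modulus among the singular points: 9/10.


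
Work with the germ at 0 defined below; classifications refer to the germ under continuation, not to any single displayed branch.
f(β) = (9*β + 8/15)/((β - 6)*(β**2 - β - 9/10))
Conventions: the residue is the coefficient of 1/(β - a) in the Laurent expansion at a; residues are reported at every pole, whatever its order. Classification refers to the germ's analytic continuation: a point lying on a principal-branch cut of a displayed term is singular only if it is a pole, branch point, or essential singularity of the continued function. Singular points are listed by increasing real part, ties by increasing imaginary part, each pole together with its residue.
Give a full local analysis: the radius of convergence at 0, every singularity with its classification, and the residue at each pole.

Radius of convergence at 0: -1/2 + (1/10)*sqrt(115).
At 1/2 - (1/10)*sqrt(115): a pole of order 1; residue -818/873 + (1141/20079)*sqrt(115).
At 1/2 + (1/10)*sqrt(115): a pole of order 1; residue -818/873 - (1141/20079)*sqrt(115).
At 6: a pole of order 1; residue 1636/873.


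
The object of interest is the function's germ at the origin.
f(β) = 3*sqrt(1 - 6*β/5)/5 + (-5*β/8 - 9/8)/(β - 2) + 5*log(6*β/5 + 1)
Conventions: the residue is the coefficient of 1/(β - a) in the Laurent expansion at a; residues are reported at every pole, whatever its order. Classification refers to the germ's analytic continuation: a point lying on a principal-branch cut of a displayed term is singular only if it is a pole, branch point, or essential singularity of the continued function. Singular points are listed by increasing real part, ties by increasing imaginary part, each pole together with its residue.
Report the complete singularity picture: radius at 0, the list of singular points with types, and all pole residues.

Radius of convergence at 0: 5/6.
At -5/6: a logarithmic branch point.
At 5/6: an algebraic (square-root) branch point.
At 2: a pole of order 1; residue -19/8.

Denominator factor (β - 2): pole of order 1 at 2, modulus 2.
Branch term (5)*log(1 - β/(-5/6)): its argument vanishes at β = -5/6, a logarithmic branch point, modulus 5/6.
Branch term (3/5)*sqrt(1 - β/(5/6)): its argument vanishes at β = 5/6, a square-root branch point, modulus 5/6.
The radius of convergence is the smallest modulus among the singular points: 5/6.
The branch terms are analytic at 2 and contribute nothing to the residue; only the rational part matters.
At the order-1 pole 2 set g(β) = (β - (2))*(rational part) = -5*β/8 - 9/8.
Simple pole: residue = g(a) at a = 2, which is -19/8.
List the singular points by increasing real part (a conjugate pair: the negative imaginary part first).


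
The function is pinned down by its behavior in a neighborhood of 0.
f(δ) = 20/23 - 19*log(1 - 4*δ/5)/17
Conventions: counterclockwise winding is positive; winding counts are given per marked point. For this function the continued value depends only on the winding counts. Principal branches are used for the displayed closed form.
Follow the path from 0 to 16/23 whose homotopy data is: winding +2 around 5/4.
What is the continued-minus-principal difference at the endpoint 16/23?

The rational part is single-valued and drops out of the difference; each branch term changes only by its own monodromy.
(-19/17)*log(1 - δ/(5/4)): each positive loop around 5/4 adds 2*pi*i to the log, so winding +2 contributes (-19/17)*(2)*2*pi*i = -(76/17)*pi*i.
Summing the contributions at δ = 16/23 gives -(76/17)*pi*i.

Continued minus principal equals -(76/17)*pi*i.


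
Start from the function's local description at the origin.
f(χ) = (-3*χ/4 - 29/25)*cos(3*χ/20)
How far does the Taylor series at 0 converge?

The factor cos(3*χ/20) is entire and contributes no finite singular point.
The polynomial part has no poles.
No finite singular points: the Taylor series at 0 converges everywhere.

The radius of convergence is infinite.


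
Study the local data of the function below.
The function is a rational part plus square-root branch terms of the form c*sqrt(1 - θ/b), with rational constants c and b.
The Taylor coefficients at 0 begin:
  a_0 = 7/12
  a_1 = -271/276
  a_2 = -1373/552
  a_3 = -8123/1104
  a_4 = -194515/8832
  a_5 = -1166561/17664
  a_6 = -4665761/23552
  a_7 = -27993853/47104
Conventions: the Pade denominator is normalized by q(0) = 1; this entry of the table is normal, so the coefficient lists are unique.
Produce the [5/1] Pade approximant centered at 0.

The Pade approximant has numerator coefficients [7/12, -3518114687/1287883344, 25647269/55994928, 11579111/111989856, 21141161/447959424, 41407361/1791837696]; denominator coefficients [1, -13997283/4666244].

Taylor coefficients needed (read off): a_0 = 7/12, a_1 = -271/276, a_2 = -1373/552, a_3 = -8123/1104, a_4 = -194515/8832, a_5 = -1166561/17664, a_6 = -4665761/23552.
Write the denominator as Q(θ) = 1 + q1*θ. Requiring Q*f - P = O(θ^7) with deg P <= 5 kills the coefficients of θ^6..θ^6 in Q*f:
  θ^6: a_6 + q1*a_5 = 0, i.e. -4665761/23552 + (-1166561/17664)*q1 = 0.
Solving this linear system: q1 = -13997283/4666244.
The numerator is Q*f truncated at degree 5: P0 = a_0 = 7/12; P1 = a_1 + q1*a_0 = -3518114687/1287883344; P2 = a_2 + q1*a_1 = 25647269/55994928; P3 = a_3 + q1*a_2 = 11579111/111989856; P4 = a_4 + q1*a_3 = 21141161/447959424; P5 = a_5 + q1*a_4 = 41407361/1791837696.


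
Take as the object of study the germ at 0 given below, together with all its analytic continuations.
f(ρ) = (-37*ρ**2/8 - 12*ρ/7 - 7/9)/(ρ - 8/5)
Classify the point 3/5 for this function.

The point is a regular point.

Denominator factors: ρ - 8/5 = -1 at ρ = 3/5 — none vanishes.
So the germ continues analytically to 3/5.


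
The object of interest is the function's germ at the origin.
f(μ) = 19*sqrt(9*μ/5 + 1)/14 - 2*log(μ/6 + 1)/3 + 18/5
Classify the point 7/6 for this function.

There is no denominator, hence no pole anywhere.
Branch term log(1 - μ/(-6)): argument at 7/6 is 43/36, nonzero, so 7/6 is not its branch point (a point on a principal cut is still regular for the continued germ).
Branch term sqrt(1 - μ/(-5/9)): argument at 7/6 is 31/10, nonzero, so 7/6 is not its branch point (a point on a principal cut is still regular for the continued germ).
So the germ continues analytically to 7/6.

The point is a regular point.


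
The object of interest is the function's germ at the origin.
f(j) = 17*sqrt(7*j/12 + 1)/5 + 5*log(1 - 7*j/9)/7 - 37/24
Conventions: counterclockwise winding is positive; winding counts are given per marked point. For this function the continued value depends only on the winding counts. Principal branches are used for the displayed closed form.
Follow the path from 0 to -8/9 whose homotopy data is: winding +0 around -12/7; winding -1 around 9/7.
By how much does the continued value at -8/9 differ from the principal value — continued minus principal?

The rational part is single-valued and drops out of the difference; each branch term changes only by its own monodromy.
(17/5)*sqrt(1 - j/(-12/7)): winding +0 is even, the square root returns to the same sheet, contribution 0.
(5/7)*log(1 - j/(9/7)): each positive loop around 9/7 adds 2*pi*i to the log, so winding -1 contributes (5/7)*(-1)*2*pi*i = -(10/7)*pi*i.
Summing the contributions at j = -8/9 gives -(10/7)*pi*i.

Continued minus principal equals -(10/7)*pi*i.


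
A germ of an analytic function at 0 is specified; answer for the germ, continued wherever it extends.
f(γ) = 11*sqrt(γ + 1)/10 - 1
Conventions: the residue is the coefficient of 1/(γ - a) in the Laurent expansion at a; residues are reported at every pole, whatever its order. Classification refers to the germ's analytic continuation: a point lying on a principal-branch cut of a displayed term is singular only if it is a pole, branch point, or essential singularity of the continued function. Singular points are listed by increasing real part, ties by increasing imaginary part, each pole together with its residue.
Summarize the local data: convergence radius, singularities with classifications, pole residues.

Radius of convergence at 0: 1.
At -1: an algebraic (square-root) branch point.

Branch term (11/10)*sqrt(1 - γ/(-1)): its argument vanishes at γ = -1, a square-root branch point, modulus 1.
The radius of convergence is the smallest modulus among the singular points: 1.


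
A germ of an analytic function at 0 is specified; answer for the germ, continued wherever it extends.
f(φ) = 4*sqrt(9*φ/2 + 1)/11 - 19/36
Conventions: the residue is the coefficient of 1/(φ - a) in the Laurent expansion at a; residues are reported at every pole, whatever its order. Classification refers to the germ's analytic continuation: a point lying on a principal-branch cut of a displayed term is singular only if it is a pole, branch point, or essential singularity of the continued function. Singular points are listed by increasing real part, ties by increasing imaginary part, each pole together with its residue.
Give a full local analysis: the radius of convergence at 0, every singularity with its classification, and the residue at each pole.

Radius of convergence at 0: 2/9.
At -2/9: an algebraic (square-root) branch point.

Branch term (4/11)*sqrt(1 - φ/(-2/9)): its argument vanishes at φ = -2/9, a square-root branch point, modulus 2/9.
The radius of convergence is the smallest modulus among the singular points: 2/9.


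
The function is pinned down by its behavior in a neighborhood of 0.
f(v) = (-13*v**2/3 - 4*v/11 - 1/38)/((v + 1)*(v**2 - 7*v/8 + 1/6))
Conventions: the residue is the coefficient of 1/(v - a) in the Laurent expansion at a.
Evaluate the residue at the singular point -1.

The residue is -20044/10241.

At the order-1 pole -1 set g(v) = (v - (-1))*f(v) = (-13*v**2/3 - 4*v/11 - 1/38)/(v**2 - 7*v/8 + 1/6).
Simple pole: residue = g(a) at a = -1, which is -20044/10241.


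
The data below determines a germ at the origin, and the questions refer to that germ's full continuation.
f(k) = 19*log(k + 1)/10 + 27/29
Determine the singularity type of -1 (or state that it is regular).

The term (19/10)*log(1 - k/(-1)) has argument 1 - -1/(-1) = 0 at -1: a logarithmic (infinitely-sheeted) branch point; the remaining terms are analytic or single-valued there.

The point is a logarithmic branch point.


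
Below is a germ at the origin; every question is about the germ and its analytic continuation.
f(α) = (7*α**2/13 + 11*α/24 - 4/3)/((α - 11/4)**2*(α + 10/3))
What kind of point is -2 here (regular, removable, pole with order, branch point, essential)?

The point is a regular point.

Denominator factors: α + 10/3 = 4/3 at α = -2; α - 11/4 = -19/4 at α = -2 — none vanishes.
So the germ continues analytically to -2.


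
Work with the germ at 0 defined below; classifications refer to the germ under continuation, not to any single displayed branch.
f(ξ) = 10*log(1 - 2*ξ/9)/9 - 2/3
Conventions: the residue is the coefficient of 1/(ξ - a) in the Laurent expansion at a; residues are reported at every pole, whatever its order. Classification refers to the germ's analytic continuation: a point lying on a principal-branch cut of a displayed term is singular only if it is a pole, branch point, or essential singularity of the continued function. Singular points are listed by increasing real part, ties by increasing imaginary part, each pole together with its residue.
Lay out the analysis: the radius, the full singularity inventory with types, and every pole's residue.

Branch term (10/9)*log(1 - ξ/(9/2)): its argument vanishes at ξ = 9/2, a logarithmic branch point, modulus 9/2.
The radius of convergence is the smallest modulus among the singular points: 9/2.

Radius of convergence at 0: 9/2.
At 9/2: a logarithmic branch point.


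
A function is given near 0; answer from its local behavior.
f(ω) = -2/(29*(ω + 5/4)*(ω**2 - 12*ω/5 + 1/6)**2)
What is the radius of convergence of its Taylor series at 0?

The radius of convergence is 6/5 - (1/30)*sqrt(1146).

Denominator factor (ω**2 - 12*ω/5 + 1/6)^2: discriminant 382/75, real irrational roots 6/5 + (1/30)*sqrt(1146) and 6/5 - (1/30)*sqrt(1146); poles of order 2, moduli 6/5 + (1/30)*sqrt(1146) and 6/5 - (1/30)*sqrt(1146).
Denominator factor (ω + 5/4): pole of order 1 at -5/4, modulus 5/4.
The radius of convergence is the smallest modulus among the singular points: 6/5 - (1/30)*sqrt(1146).


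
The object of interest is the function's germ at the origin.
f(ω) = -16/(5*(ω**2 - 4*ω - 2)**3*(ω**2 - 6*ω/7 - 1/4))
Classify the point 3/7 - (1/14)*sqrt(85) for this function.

The point is a pole of order 1.

The denominator factor ω**2 - 6*ω/7 - 1/4 vanishes at 3/7 - (1/14)*sqrt(85) and appears to the power 1; the numerator there equals -16/5, nonzero, and no other factor vanishes.
Hence a pole whose order is the multiplicity, 1.


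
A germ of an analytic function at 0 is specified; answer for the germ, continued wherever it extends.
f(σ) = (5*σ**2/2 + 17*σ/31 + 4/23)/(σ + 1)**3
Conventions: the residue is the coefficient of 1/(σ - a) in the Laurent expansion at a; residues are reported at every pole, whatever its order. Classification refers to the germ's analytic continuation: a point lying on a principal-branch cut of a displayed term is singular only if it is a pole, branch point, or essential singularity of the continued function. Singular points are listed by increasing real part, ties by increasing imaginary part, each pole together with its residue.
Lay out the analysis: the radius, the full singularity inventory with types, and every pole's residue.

Radius of convergence at 0: 1.
At -1: a pole of order 3; residue 5/2.

Denominator factor (σ + 1)^3: pole of order 3 at -1, modulus 1.
The radius of convergence is the smallest modulus among the singular points: 1.
At the order-3 pole -1 set g(σ) = (σ - (-1))^3*f(σ) = 5*σ**2/2 + 17*σ/31 + 4/23.
Order-3 pole: residue = g''(a)/2; g''(-1) = 5, so the residue is 5/2.


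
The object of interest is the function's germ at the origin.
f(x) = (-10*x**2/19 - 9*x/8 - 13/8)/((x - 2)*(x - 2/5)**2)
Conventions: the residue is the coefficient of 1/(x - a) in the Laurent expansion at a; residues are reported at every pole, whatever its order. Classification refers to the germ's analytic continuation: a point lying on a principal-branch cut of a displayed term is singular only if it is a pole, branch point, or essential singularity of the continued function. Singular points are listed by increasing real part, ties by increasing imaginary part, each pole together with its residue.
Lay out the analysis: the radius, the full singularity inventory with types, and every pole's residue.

Denominator factor (x - 2): pole of order 1 at 2, modulus 2.
Denominator factor (x - 2/5)^2: pole of order 2 at 2/5, modulus 2/5.
The radius of convergence is the smallest modulus among the singular points: 2/5.
At the order-2 pole 2/5 set g(x) = (x - (2/5))^2*f(x) = (-10*x**2/19 - 9*x/8 - 13/8)/(x - 2).
Order-2 pole: residue = g'(a); g'(2/5) = 17605/9728, so the residue is 17605/9728.
At the order-1 pole 2 set g(x) = (x - (2))*f(x) = (-10*x**2/19 - 9*x/8 - 13/8)/(x - 2/5)**2.
Simple pole: residue = g(a) at a = 2, which is -22725/9728.
List the singular points by increasing real part (a conjugate pair: the negative imaginary part first).

Radius of convergence at 0: 2/5.
At 2/5: a pole of order 2; residue 17605/9728.
At 2: a pole of order 1; residue -22725/9728.


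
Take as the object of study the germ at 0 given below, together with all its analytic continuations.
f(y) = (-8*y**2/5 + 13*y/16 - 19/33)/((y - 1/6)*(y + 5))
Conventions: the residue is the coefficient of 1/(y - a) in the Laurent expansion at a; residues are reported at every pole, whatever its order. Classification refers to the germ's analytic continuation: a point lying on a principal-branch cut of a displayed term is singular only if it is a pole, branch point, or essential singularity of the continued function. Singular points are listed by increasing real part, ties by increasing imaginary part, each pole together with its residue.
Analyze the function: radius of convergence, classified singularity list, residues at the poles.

Denominator factor (y + 5): pole of order 1 at -5, modulus 5.
Denominator factor (y - 1/6): pole of order 1 at 1/6, modulus 1/6.
The radius of convergence is the smallest modulus among the singular points: 1/6.
At the order-1 pole -5 set g(y) = (y - (-5))*f(y) = (-8*y**2/5 + 13*y/16 - 19/33)/(y - 1/6).
Simple pole: residue = g(a) at a = -5, which is 23569/2728.
At the order-1 pole 1/6 set g(y) = (y - (1/6))*f(y) = (-8*y**2/5 + 13*y/16 - 19/33)/(y + 5).
Simple pole: residue = g(a) at a = 1/6, which is -7679/81840.
List the singular points by increasing real part (a conjugate pair: the negative imaginary part first).

Radius of convergence at 0: 1/6.
At -5: a pole of order 1; residue 23569/2728.
At 1/6: a pole of order 1; residue -7679/81840.


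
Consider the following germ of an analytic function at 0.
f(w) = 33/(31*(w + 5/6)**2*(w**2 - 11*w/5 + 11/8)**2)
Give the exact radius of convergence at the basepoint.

The radius of convergence is 5/6.

Denominator factor (w + 5/6)^2: pole of order 2 at -5/6, modulus 5/6.
Denominator factor (w**2 - 11*w/5 + 11/8)^2: discriminant -33/50, complex-conjugate roots (11/10) + ((1/20)*sqrt(66))*i and (11/10) - ((1/20)*sqrt(66))*i; poles of order 2, moduli (1/4)*sqrt(22) and (1/4)*sqrt(22).
The radius of convergence is the smallest modulus among the singular points: 5/6.


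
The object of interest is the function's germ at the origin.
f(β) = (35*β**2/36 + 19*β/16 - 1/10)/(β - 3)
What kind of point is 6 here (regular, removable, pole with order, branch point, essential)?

The point is a regular point.

Denominator factors: β - 3 = 3 at β = 6 — none vanishes.
So the germ continues analytically to 6.


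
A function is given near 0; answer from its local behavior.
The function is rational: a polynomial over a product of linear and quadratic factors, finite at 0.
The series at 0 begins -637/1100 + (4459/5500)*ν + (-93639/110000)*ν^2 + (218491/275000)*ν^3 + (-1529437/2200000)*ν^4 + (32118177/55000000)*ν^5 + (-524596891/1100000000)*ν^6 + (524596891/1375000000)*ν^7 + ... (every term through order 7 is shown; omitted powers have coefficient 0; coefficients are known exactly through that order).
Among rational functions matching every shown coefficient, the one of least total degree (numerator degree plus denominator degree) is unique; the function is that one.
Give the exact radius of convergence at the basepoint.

No rational of total degree below 2 reproduces all 8 coefficients; solving the [0/2] Pade equations on them gives f(ν) = -13/(11*(ν + 10/7)**2), whose expansion matches every shown term.
Denominator factor (ν + 10/7)^2: pole of order 2 at -10/7, modulus 10/7.
The radius of convergence is the smallest modulus among the singular points: 10/7.

The radius of convergence is 10/7.


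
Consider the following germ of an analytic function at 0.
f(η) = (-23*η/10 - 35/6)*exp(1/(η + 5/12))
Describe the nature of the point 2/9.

There is no denominator, hence no pole anywhere.
The essential point of exp(1/(η - (-5/12))) is -5/12, not 2/9.
So the germ continues analytically to 2/9.

The point is a regular point.


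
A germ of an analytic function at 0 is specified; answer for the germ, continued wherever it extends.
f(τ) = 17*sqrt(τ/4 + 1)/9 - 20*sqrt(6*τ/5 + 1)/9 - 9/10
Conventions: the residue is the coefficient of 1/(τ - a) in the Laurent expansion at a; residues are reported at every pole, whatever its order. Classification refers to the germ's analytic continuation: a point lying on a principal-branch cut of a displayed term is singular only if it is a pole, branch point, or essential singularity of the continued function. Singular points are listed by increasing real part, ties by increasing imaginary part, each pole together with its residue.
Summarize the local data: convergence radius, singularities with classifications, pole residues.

Branch term (17/9)*sqrt(1 - τ/(-4)): its argument vanishes at τ = -4, a square-root branch point, modulus 4.
Branch term (-20/9)*sqrt(1 - τ/(-5/6)): its argument vanishes at τ = -5/6, a square-root branch point, modulus 5/6.
The radius of convergence is the smallest modulus among the singular points: 5/6.
List the singular points by increasing real part (a conjugate pair: the negative imaginary part first).

Radius of convergence at 0: 5/6.
At -4: an algebraic (square-root) branch point.
At -5/6: an algebraic (square-root) branch point.


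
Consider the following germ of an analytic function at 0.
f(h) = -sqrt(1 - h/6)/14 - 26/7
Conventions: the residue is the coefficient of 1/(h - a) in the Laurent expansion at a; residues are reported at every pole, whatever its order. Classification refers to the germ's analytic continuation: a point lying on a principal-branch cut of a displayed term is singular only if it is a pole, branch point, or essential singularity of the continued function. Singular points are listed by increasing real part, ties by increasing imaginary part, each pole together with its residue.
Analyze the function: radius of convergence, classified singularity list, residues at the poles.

Branch term (-1/14)*sqrt(1 - h/(6)): its argument vanishes at h = 6, a square-root branch point, modulus 6.
The radius of convergence is the smallest modulus among the singular points: 6.

Radius of convergence at 0: 6.
At 6: an algebraic (square-root) branch point.


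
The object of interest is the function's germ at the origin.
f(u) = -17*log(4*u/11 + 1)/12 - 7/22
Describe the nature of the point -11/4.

The term (-17/12)*log(1 - u/(-11/4)) has argument 1 - -11/4/(-11/4) = 0 at -11/4: a logarithmic (infinitely-sheeted) branch point; the remaining terms are analytic or single-valued there.

The point is a logarithmic branch point.


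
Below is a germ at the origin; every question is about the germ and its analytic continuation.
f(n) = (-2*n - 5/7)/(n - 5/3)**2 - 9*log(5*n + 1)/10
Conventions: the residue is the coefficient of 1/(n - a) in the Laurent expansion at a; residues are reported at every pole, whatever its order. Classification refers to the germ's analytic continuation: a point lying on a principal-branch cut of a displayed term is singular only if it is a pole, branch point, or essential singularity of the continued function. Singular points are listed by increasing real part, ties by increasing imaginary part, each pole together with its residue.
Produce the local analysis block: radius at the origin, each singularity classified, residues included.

Denominator factor (n - 5/3)^2: pole of order 2 at 5/3, modulus 5/3.
Branch term (-9/10)*log(1 - n/(-1/5)): its argument vanishes at n = -1/5, a logarithmic branch point, modulus 1/5.
The radius of convergence is the smallest modulus among the singular points: 1/5.
The branch term is analytic at 5/3 and contributes nothing to the residue; only the rational part matters.
At the order-2 pole 5/3 set g(n) = (n - (5/3))^2*(rational part) = -2*n - 5/7.
Order-2 pole: residue = g'(a); g'(5/3) = -2, so the residue is -2.
List the singular points by increasing real part (a conjugate pair: the negative imaginary part first).

Radius of convergence at 0: 1/5.
At -1/5: a logarithmic branch point.
At 5/3: a pole of order 2; residue -2.


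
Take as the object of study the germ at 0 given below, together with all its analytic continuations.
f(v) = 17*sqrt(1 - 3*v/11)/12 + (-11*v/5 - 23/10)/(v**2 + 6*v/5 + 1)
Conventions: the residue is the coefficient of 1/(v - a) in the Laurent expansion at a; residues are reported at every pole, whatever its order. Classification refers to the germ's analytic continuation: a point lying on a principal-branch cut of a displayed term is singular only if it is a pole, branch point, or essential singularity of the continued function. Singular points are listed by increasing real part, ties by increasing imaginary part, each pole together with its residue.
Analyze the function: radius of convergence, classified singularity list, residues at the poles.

Denominator factor (v**2 + 6*v/5 + 1): discriminant -64/25, complex-conjugate roots (-3/5) + (4/5)*i and (-3/5) - (4/5)*i; poles of order 1, moduli 1 and 1.
Branch term (17/12)*sqrt(1 - v/(11/3)): its argument vanishes at v = 11/3, a square-root branch point, modulus 11/3.
The radius of convergence is the smallest modulus among the singular points: 1.
The branch term is analytic at (-3/5) - (4/5)*i and contributes nothing to the residue; only the rational part matters.
The factor v**2 + 6*v/5 + 1 splits as (v - a)(v - a') with a = (-3/5) - (4/5)*i, a' = (-3/5) + (4/5)*i. At the order-1 pole a set g(v) = (v - a)*(rational part) = [-11*v/5 - 23/10] / (v - a').
Simple pole: residue = g(a) at a = (-3/5) - (4/5)*i, which is (-11/10) - (49/80)*i.
The branch term is analytic at (-3/5) + (4/5)*i and contributes nothing to the residue; only the rational part matters.
The factor v**2 + 6*v/5 + 1 splits as (v - a)(v - a') with a = (-3/5) + (4/5)*i, a' = (-3/5) - (4/5)*i. At the order-1 pole a set g(v) = (v - a)*(rational part) = [-11*v/5 - 23/10] / (v - a').
Simple pole: residue = g(a) at a = (-3/5) + (4/5)*i, which is (-11/10) + (49/80)*i.
List the singular points by increasing real part (a conjugate pair: the negative imaginary part first).

Radius of convergence at 0: 1.
At (-3/5) - (4/5)*i: a pole of order 1; residue (-11/10) - (49/80)*i.
At (-3/5) + (4/5)*i: a pole of order 1; residue (-11/10) + (49/80)*i.
At 11/3: an algebraic (square-root) branch point.
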